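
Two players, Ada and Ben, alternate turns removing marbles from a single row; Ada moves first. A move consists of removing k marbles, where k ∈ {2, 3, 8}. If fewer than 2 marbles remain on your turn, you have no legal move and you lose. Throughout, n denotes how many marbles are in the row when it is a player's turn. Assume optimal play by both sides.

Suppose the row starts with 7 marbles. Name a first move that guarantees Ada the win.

Positions with no move are L. A position that does have a move is losing for the player to move precisely when every available move leads to a winning position for the opponent. Fill in the labels:
n=0: no move → L
n=1: no move → L
n=2: →0(L), so W
n=3: →1(L), so W
n=4: →1(L), so W
n=5: →3(W), 2(W) — all W, so L
n=6: →4(W), 3(W) — all W, so L
n=7: →5(L), so W
From 7, the L positions reachable in one move are: 5.

Remove 2, leaving 5.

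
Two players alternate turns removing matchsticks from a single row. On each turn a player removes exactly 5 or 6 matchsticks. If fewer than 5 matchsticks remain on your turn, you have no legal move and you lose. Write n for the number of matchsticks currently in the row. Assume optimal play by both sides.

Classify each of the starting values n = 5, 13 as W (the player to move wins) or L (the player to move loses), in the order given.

5: W, 13: L

Classify positions by backward induction: terminal positions (no move available) are L. From any other position, the mover wins iff some move reaches an L.
n=0: no move → L
n=1: no move → L
n=2: no move → L
n=3: no move → L
n=4: no move → L
n=5: →0(L), so W
n=6: →1(L), so W
n=7: →2(L), so W
n=8: →3(L), so W
n=9: →4(L), so W
n=10: →4(L), so W
n=11: →6(W), 5(W) — all W, so L
n=12: →7(W), 6(W) — all W, so L
n=13: →8(W), 7(W) — all W, so L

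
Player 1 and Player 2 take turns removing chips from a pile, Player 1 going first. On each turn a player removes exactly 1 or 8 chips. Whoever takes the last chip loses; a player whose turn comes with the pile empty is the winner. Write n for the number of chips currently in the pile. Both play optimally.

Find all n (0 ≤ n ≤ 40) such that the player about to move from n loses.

Use the standard recursion: the mover wins at a terminal position; elsewhere, the mover wins exactly when some move hands the opponent an L position.
n=0: no move; the opponent has just taken the last chip and therefore loses → W
n=1: the only move is to 0(W), a W ⇒ L
n=2: can move to 1, which is L ⇒ W
n=3: the only move is to 2(W), a W ⇒ L
n=4: can move to 3, which is L ⇒ W
n=5: the only move is to 4(W), a W ⇒ L
n=6: can move to 5, which is L ⇒ W
n=7: the only move is to 6(W), a W ⇒ L
n=8: can move to 7, which is L ⇒ W
n=9: can move to 1, which is L ⇒ W
n=10: moves to 9(W), 2(W); every one is W ⇒ L
n=11: can move to 10, which is L ⇒ W
n=12: moves to 11(W), 4(W); every one is W ⇒ L
n=13: can move to 12, which is L ⇒ W
n=14: moves to 13(W), 6(W); every one is W ⇒ L
n=15: can move to 14, which is L ⇒ W
n=16: moves to 15(W), 8(W); every one is W ⇒ L
n=17: can move to 16, which is L ⇒ W
n=18: can move to 10, which is L ⇒ W
n=19: moves to 18(W), 11(W); every one is W ⇒ L
n=20: can move to 19, which is L ⇒ W
n=21: moves to 20(W), 13(W); every one is W ⇒ L
n=22: can move to 21, which is L ⇒ W
n=23: moves to 22(W), 15(W); every one is W ⇒ L
n=24: can move to 23, which is L ⇒ W
n=25: moves to 24(W), 17(W); every one is W ⇒ L
n=26: can move to 25, which is L ⇒ W
n=27: can move to 19, which is L ⇒ W
n=28: moves to 27(W), 20(W); every one is W ⇒ L
n=29: can move to 28, which is L ⇒ W
n=30: moves to 29(W), 22(W); every one is W ⇒ L
n=31: can move to 30, which is L ⇒ W
n=32: moves to 31(W), 24(W); every one is W ⇒ L
n=33: can move to 32, which is L ⇒ W
n=34: moves to 33(W), 26(W); every one is W ⇒ L
n=35: can move to 34, which is L ⇒ W
n=36: can move to 28, which is L ⇒ W
n=37: moves to 36(W), 29(W); every one is W ⇒ L
n=38: can move to 37, which is L ⇒ W
n=39: moves to 38(W), 31(W); every one is W ⇒ L
n=40: can move to 39, which is L ⇒ W
The losing starting values of n are exactly the entries labelled L in this table (18 of them).

1, 3, 5, 7, 10, 12, 14, 16, 19, 21, 23, 25, 28, 30, 32, 34, 37, 39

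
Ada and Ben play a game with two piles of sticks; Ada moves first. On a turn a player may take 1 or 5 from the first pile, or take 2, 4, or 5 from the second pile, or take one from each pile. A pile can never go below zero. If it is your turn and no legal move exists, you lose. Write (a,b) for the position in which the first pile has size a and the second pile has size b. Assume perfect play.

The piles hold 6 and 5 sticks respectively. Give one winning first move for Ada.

Build the W/L table. Terminal = L. A non-terminal position is W if it has a move to some L; otherwise it is L.
No move ever increases a pile, so every position that can arise here has a ≤ 6 and b ≤ 5; it is enough to label the cells with 0 ≤ a ≤ 6 and 0 ≤ b ≤ 5.
Every move lowers a or b (never raises either), so fill the grid row by row in increasing a, and left to right within a row: each cell's successors are then already labelled.
      b=0  b=1  b=2  b=3  b=4  b=5
a=0:    L    L    W    W    W    W
a=1:    W    W    W    L    L    W
a=2:    L    L    W    W    W    W
a=3:    W    W    W    L    L    W
a=4:    L    L    W    W    W    W
a=5:    W    W    W    L    L    W
a=6:    L    L    W    W    W    W
Cells with no legal move (terminal, hence L): (0,0), (0,1).
The remaining L cells, each justified by listing all of its moves:
(1,3): →(0,3)(W), (1,1)(W), (0,2)(W) — all W, so L
(1,4): →(0,4)(W), (1,2)(W), (1,0)(W), (0,3)(W) — all W, so L
(2,0): →(1,0)(W) only, which is W, so L
(2,1): →(1,1)(W), (1,0)(W) — all W, so L
(3,3): →(2,3)(W), (3,1)(W), (2,2)(W) — all W, so L
(3,4): →(2,4)(W), (3,2)(W), (3,0)(W), (2,3)(W) — all W, so L
(4,0): →(3,0)(W) only, which is W, so L
(4,1): →(3,1)(W), (3,0)(W) — all W, so L
(5,3): →(4,3)(W), (0,3)(W), (5,1)(W), (4,2)(W) — all W, so L
(5,4): →(4,4)(W), (0,4)(W), (5,2)(W), (5,0)(W), (4,3)(W) — all W, so L
(6,0): →(5,0)(W), (1,0)(W) — all W, so L
(6,1): →(5,1)(W), (1,1)(W), (5,0)(W) — all W, so L
Every other cell has at least one move into one of the L cells above, so it is W.
From (6,5), the L positions reachable in one move are: (6,1), (6,0), (5,4). Any move reaching one of these is winning.

Move to (6,1).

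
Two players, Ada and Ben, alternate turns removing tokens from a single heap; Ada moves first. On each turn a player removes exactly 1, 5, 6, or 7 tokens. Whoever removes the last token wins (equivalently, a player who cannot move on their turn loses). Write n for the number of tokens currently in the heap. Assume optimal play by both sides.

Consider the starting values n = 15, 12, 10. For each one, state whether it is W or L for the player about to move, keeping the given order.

Positions with no move are L. A position that does have a move is losing for the player to move precisely when every available move leads to a winning position for the opponent. Fill in the labels:
n=0: no move → L
n=1: can move to 0, which is L ⇒ W
n=2: the only move is to 1(W), a W ⇒ L
n=3: can move to 2, which is L ⇒ W
n=4: the only move is to 3(W), a W ⇒ L
n=5: can move to 4, which is L ⇒ W
n=6: can move to 0, which is L ⇒ W
n=7: can move to 2, which is L ⇒ W
n=8: can move to 2, which is L ⇒ W
n=9: can move to 4, which is L ⇒ W
n=10: can move to 4, which is L ⇒ W
n=11: can move to 4, which is L ⇒ W
n=12: moves to 11(W), 7(W), 6(W), 5(W); every one is W ⇒ L
n=13: can move to 12, which is L ⇒ W
n=14: moves to 13(W), 9(W), 8(W), 7(W); every one is W ⇒ L
n=15: can move to 14, which is L ⇒ W

15: W, 12: L, 10: W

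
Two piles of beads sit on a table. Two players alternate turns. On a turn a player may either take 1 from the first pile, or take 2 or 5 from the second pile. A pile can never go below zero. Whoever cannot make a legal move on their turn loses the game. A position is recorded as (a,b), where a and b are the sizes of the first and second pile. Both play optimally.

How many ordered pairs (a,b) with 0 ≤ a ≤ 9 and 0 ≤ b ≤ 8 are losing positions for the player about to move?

Classify positions by backward induction: terminal positions (no move available) are L. From any other position, the mover wins iff some move reaches an L.
Every move lowers a or b (never raises either), so fill the grid row by row in increasing a, and left to right within a row: each cell's successors are then already labelled.
      b=0  b=1  b=2  b=3  b=4  b=5  b=6  b=7  b=8
a=0:    L    L    W    W    L    W    W    L    L
a=1:    W    W    L    L    W    W    L    W    W
a=2:    L    L    W    W    L    W    W    L    L
a=3:    W    W    L    L    W    W    L    W    W
a=4:    L    L    W    W    L    W    W    L    L
a=5:    W    W    L    L    W    W    L    W    W
a=6:    L    L    W    W    L    W    W    L    L
a=7:    W    W    L    L    W    W    L    W    W
a=8:    L    L    W    W    L    W    W    L    L
a=9:    W    W    L    L    W    W    L    W    W
Cells with no legal move (terminal, hence L): (0,0), (0,1).
The remaining L cells, each justified by listing all of its moves:
(0,4): only reaches (0,2)(W), which is W → L
(0,7): only reaches (0,5)(W), (0,2)(W), all W → L
(0,8): only reaches (0,6)(W), (0,3)(W), all W → L
(1,2): only reaches (0,2)(W), (1,0)(W), all W → L
(1,3): only reaches (0,3)(W), (1,1)(W), all W → L
(1,6): only reaches (0,6)(W), (1,4)(W), (1,1)(W), all W → L
(2,0): only reaches (1,0)(W), which is W → L
(2,1): only reaches (1,1)(W), which is W → L
(2,4): only reaches (1,4)(W), (2,2)(W), all W → L
(2,7): only reaches (1,7)(W), (2,5)(W), (2,2)(W), all W → L
(2,8): only reaches (1,8)(W), (2,6)(W), (2,3)(W), all W → L
(3,2): only reaches (2,2)(W), (3,0)(W), all W → L
(3,3): only reaches (2,3)(W), (3,1)(W), all W → L
(3,6): only reaches (2,6)(W), (3,4)(W), (3,1)(W), all W → L
(4,0): only reaches (3,0)(W), which is W → L
(4,1): only reaches (3,1)(W), which is W → L
(4,4): only reaches (3,4)(W), (4,2)(W), all W → L
(4,7): only reaches (3,7)(W), (4,5)(W), (4,2)(W), all W → L
(4,8): only reaches (3,8)(W), (4,6)(W), (4,3)(W), all W → L
(5,2): only reaches (4,2)(W), (5,0)(W), all W → L
(5,3): only reaches (4,3)(W), (5,1)(W), all W → L
(5,6): only reaches (4,6)(W), (5,4)(W), (5,1)(W), all W → L
(6,0): only reaches (5,0)(W), which is W → L
(6,1): only reaches (5,1)(W), which is W → L
(6,4): only reaches (5,4)(W), (6,2)(W), all W → L
(6,7): only reaches (5,7)(W), (6,5)(W), (6,2)(W), all W → L
(6,8): only reaches (5,8)(W), (6,6)(W), (6,3)(W), all W → L
(7,2): only reaches (6,2)(W), (7,0)(W), all W → L
(7,3): only reaches (6,3)(W), (7,1)(W), all W → L
(7,6): only reaches (6,6)(W), (7,4)(W), (7,1)(W), all W → L
(8,0): only reaches (7,0)(W), which is W → L
(8,1): only reaches (7,1)(W), which is W → L
(8,4): only reaches (7,4)(W), (8,2)(W), all W → L
(8,7): only reaches (7,7)(W), (8,5)(W), (8,2)(W), all W → L
(8,8): only reaches (7,8)(W), (8,6)(W), (8,3)(W), all W → L
(9,2): only reaches (8,2)(W), (9,0)(W), all W → L
(9,3): only reaches (8,3)(W), (9,1)(W), all W → L
(9,6): only reaches (8,6)(W), (9,4)(W), (9,1)(W), all W → L
Every other cell has at least one move into one of the L cells above, so it is W.
L cells per row: a=0: 5, a=1: 3, a=2: 5, a=3: 3, a=4: 5, a=5: 3, a=6: 5, a=7: 3, a=8: 5, a=9: 3; total 40.

40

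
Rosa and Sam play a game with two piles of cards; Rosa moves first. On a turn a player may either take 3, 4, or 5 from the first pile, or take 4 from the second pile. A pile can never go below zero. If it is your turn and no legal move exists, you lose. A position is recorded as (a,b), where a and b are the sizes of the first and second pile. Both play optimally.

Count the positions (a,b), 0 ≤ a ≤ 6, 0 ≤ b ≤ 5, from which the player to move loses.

Positions with no move are L. A position that does have a move is losing for the player to move precisely when every available move leads to a winning position for the opponent. Fill in the labels:
Every move lowers a or b (never raises either), so fill the grid row by row in increasing a, and left to right within a row: each cell's successors are then already labelled.
      b=0  b=1  b=2  b=3  b=4  b=5
a=0:    L    L    L    L    W    W
a=1:    L    L    L    L    W    W
a=2:    L    L    L    L    W    W
a=3:    W    W    W    W    L    L
a=4:    W    W    W    W    L    L
a=5:    W    W    W    W    L    L
a=6:    W    W    W    W    W    W
Cells with no legal move (terminal, hence L): (0,0), (0,1), (0,2), (0,3), (1,0), (1,1), (1,2), (1,3), (2,0), (2,1), (2,2), (2,3).
The remaining L cells, each justified by listing all of its moves:
(3,4): only reaches (0,4)(W), (3,0)(W), all W → L
(3,5): only reaches (0,5)(W), (3,1)(W), all W → L
(4,4): only reaches (1,4)(W), (0,4)(W), (4,0)(W), all W → L
(4,5): only reaches (1,5)(W), (0,5)(W), (4,1)(W), all W → L
(5,4): only reaches (2,4)(W), (1,4)(W), (0,4)(W), (5,0)(W), all W → L
(5,5): only reaches (2,5)(W), (1,5)(W), (0,5)(W), (5,1)(W), all W → L
Every other cell has at least one move into one of the L cells above, so it is W.
L cells per row: a=0: 4, a=1: 4, a=2: 4, a=3: 2, a=4: 2, a=5: 2, a=6: 0; total 18.

18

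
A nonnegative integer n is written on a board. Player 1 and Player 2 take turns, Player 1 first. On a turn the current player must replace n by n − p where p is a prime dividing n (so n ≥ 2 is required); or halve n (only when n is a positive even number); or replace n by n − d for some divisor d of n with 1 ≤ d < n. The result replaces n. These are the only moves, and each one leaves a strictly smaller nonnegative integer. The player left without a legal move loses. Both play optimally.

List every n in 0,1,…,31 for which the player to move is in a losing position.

0, 1, 4, 9, 14, 20, 26

Work bottom-up. With no move the player to move loses. Otherwise the position is W if at least one move leads to an L position for the opponent, and L if every move leads to a W.
n=0: no move → L
n=1: no move → L
n=2: reaches L-position 0 → W
n=3: reaches L-position 0 → W
n=4: only reaches 2(W), 3(W), all W → L
n=5: reaches L-position 0 → W
n=6: reaches L-position 4 → W
n=7: reaches L-position 0 → W
n=8: reaches L-position 4 → W
n=9: only reaches 6(W), 8(W), all W → L
n=10: reaches L-position 9 → W
n=11: reaches L-position 0 → W
n=12: reaches L-position 9 → W
n=13: reaches L-position 0 → W
n=14: only reaches 7(W), 12(W), 13(W), all W → L
n=15: reaches L-position 14 → W
n=16: reaches L-position 14 → W
n=17: reaches L-position 0 → W
n=18: reaches L-position 9 → W
n=19: reaches L-position 0 → W
n=20: only reaches 10(W), 15(W), 16(W), 18(W), 19(W), all W → L
n=21: reaches L-position 14 → W
n=22: reaches L-position 20 → W
n=23: reaches L-position 0 → W
n=24: reaches L-position 20 → W
n=25: reaches L-position 20 → W
n=26: only reaches 13(W), 24(W), 25(W), all W → L
n=27: reaches L-position 26 → W
n=28: reaches L-position 14 → W
n=29: reaches L-position 0 → W
n=30: reaches L-position 20 → W
n=31: reaches L-position 0 → W
Reading off the rows marked L gives the requested list; there are 7 such values of n.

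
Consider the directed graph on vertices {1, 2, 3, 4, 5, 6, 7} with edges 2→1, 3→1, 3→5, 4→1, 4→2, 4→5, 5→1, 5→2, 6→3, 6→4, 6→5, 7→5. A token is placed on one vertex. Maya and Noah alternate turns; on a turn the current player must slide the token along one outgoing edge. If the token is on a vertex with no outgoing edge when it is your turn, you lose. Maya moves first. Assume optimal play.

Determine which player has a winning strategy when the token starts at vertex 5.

Work bottom-up. With no move the player to move loses. Otherwise the position is W if at least one move leads to an L position for the opponent, and L if every move leads to a W.
Every edge goes from a vertex to one that appears earlier in the order 1, 2, 5, 4, 3, 6, 7, so processing vertices in that order labels each vertex after all of its successors.
1: no outgoing edge → L
2: W (go to 1, an L position)
5: W (go to 1, an L position)
4: W (go to 1, an L position)
3: W (go to 1, an L position)
6: L (options 3(W), 4(W), 5(W) are all W)
7: L (sole option 5(W) is W)
The starting position 5 is W: Maya should move to 1, handing over an L position.

Maya wins.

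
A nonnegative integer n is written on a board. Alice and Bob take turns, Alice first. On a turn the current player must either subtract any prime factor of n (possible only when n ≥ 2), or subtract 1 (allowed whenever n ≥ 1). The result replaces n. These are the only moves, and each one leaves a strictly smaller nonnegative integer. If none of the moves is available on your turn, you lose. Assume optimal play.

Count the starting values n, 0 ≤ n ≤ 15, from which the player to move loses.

Classify positions by backward induction: terminal positions (no move available) are L. From any other position, the mover wins iff some move reaches an L.
n=0: no move → L
n=1: reaches L-position 0 → W
n=2: reaches L-position 0 → W
n=3: reaches L-position 0 → W
n=4: only reaches 2(W), 3(W), all W → L
n=5: reaches L-position 0 → W
n=6: reaches L-position 4 → W
n=7: reaches L-position 0 → W
n=8: only reaches 6(W), 7(W), all W → L
n=9: reaches L-position 8 → W
n=10: reaches L-position 8 → W
n=11: reaches L-position 0 → W
n=12: only reaches 9(W), 10(W), 11(W), all W → L
n=13: reaches L-position 0 → W
n=14: reaches L-position 12 → W
n=15: reaches L-position 12 → W
L entries with 0 ≤ n ≤ 15: n = 0, 4, 8, 12; that makes 4.

4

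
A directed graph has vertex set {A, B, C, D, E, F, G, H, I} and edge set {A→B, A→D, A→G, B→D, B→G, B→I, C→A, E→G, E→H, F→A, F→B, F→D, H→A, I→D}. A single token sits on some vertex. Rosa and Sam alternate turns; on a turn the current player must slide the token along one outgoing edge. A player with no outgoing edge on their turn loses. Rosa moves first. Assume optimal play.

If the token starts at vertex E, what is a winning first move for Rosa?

Work bottom-up. With no move the player to move loses. Otherwise the position is W if at least one move leads to an L position for the opponent, and L if every move leads to a W.
Every edge goes from a vertex to one that appears earlier in the order G, D, I, B, A, F, H, C, E, so processing vertices in that order labels each vertex after all of its successors.
G: no outgoing edge → L
D: no outgoing edge → L
I: →D(L), so W
B: →D(L), so W
A: →D(L), so W
F: →D(L), so W
H: →A(W) only, which is W, so L
C: →A(W) only, which is W, so L
E: →H(L), so W
From E, the L positions reachable in one move are: H, G. Any move reaching one of these is winning.

Move to H.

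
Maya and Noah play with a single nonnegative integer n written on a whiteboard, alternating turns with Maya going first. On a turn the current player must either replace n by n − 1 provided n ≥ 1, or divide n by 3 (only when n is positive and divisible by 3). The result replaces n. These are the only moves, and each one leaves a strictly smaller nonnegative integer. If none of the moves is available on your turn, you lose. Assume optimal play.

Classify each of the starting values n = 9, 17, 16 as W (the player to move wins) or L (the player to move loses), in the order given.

9: L, 17: L, 16: W

Classify positions by backward induction: terminal positions (no move available) are L. From any other position, the mover wins iff some move reaches an L.
n=0: no move → L
n=1: →0(L), so W
n=2: →1(W) only, which is W, so L
n=3: →2(L), so W
n=4: →3(W) only, which is W, so L
n=5: →4(L), so W
n=6: →2(L), so W
n=7: →6(W) only, which is W, so L
n=8: →7(L), so W
n=9: →3(W), 8(W) — all W, so L
n=10: →9(L), so W
n=11: →10(W) only, which is W, so L
n=12: →4(L), so W
n=13: →12(W) only, which is W, so L
n=14: →13(L), so W
n=15: →5(W), 14(W) — all W, so L
n=16: →15(L), so W
n=17: →16(W) only, which is W, so L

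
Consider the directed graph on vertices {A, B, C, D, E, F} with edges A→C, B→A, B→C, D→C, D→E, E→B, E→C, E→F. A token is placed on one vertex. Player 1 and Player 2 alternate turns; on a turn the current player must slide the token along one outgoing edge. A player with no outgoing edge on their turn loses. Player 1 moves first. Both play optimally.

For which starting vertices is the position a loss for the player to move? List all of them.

C, F

Compute win/loss labels from the base case upward. A position with no move is L. Any other position is W if it can reach an L in one move, else L.
Every edge goes from a vertex to one that appears earlier in the order C, F, A, B, E, D, so processing vertices in that order labels each vertex after all of its successors.
C: no outgoing edge → L
F: no outgoing edge → L
A: W (go to C, an L position)
B: W (go to C, an L position)
E: W (go to F, an L position)
D: W (go to C, an L position)
Reading off the rows marked L gives the requested list; there are 2 such vertices.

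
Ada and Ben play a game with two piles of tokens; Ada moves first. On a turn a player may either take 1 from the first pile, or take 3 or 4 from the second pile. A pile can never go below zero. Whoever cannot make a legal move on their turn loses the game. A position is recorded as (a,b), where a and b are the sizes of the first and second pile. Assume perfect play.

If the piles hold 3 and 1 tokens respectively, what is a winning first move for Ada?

Build the W/L table. Terminal = L. A non-terminal position is W if it has a move to some L; otherwise it is L.
No move ever increases a pile, so every position that can arise here has a ≤ 3 and b ≤ 1; it is enough to label the cells with 0 ≤ a ≤ 3 and 0 ≤ b ≤ 1.
Every move lowers a or b (never raises either), so fill the grid row by row in increasing a, and left to right within a row: each cell's successors are then already labelled.
      b=0  b=1
a=0:    L    L
a=1:    W    W
a=2:    L    L
a=3:    W    W
Cells with no legal move (terminal, hence L): (0,0), (0,1).
The remaining L cells, each justified by listing all of its moves:
(2,0): only reaches (1,0)(W), which is W → L
(2,1): only reaches (1,1)(W), which is W → L
Every other cell has at least one move into one of the L cells above, so it is W.
From (3,1), the L positions reachable in one move are: (2,1).

Move to (2,1).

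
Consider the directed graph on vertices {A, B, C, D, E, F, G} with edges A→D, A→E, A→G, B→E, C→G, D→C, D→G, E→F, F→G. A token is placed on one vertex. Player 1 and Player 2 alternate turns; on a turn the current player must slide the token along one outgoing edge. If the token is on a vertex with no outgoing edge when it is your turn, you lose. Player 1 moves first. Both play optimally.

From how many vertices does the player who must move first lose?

2

Classify positions by backward induction: terminal positions (no move available) are L. From any other position, the mover wins iff some move reaches an L.
Every edge goes from a vertex to one that appears earlier in the order G, C, F, D, E, A, B, so processing vertices in that order labels each vertex after all of its successors.
G: no outgoing edge → L
C: reaches L-position G → W
F: reaches L-position G → W
D: reaches L-position G → W
E: only reaches F(W), which is W → L
A: reaches L-position E → W
B: reaches L-position E → W
The L vertices are E, G; that is 2 in all.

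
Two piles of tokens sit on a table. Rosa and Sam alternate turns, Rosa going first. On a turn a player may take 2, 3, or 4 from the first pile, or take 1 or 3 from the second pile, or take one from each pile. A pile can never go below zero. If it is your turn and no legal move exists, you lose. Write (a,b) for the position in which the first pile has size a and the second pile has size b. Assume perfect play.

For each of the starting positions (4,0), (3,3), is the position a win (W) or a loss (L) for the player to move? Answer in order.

Build the W/L table. Terminal = L. A non-terminal position is W if it has a move to some L; otherwise it is L.
No move ever increases a pile, so every position that can arise here has a ≤ 4 and b ≤ 3; it is enough to label the cells with 0 ≤ a ≤ 4 and 0 ≤ b ≤ 3.
Every move lowers a or b (never raises either), so fill the grid row by row in increasing a, and left to right within a row: each cell's successors are then already labelled.
      b=0  b=1  b=2  b=3
a=0:    L    W    L    W
a=1:    L    W    L    W
a=2:    W    W    W    W
a=3:    W    L    W    L
a=4:    W    L    W    L
Cells with no legal move (terminal, hence L): (0,0), (1,0).
The remaining L cells, each justified by listing all of its moves:
(0,2): only reaches (0,1)(W), which is W → L
(1,2): only reaches (1,1)(W), (0,1)(W), all W → L
(3,1): only reaches (1,1)(W), (0,1)(W), (3,0)(W), (2,0)(W), all W → L
(3,3): only reaches (1,3)(W), (0,3)(W), (3,2)(W), (3,0)(W), (2,2)(W), all W → L
(4,1): only reaches (2,1)(W), (1,1)(W), (0,1)(W), (4,0)(W), (3,0)(W), all W → L
(4,3): only reaches (2,3)(W), (1,3)(W), (0,3)(W), (4,2)(W), (4,0)(W), (3,2)(W), all W → L
Every other cell has at least one move into one of the L cells above, so it is W.
(4,0): the move to (1,0) reaches an L cell, so W
(3,3): one of the L cells justified above, so L

(4,0): W, (3,3): L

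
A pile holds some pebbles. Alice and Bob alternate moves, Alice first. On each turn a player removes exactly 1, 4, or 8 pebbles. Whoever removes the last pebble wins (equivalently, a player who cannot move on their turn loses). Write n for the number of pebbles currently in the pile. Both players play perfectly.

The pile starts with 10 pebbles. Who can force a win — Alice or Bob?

Alice wins.

Classify positions by backward induction: terminal positions (no move available) are L. From any other position, the mover wins iff some move reaches an L.
n=0: no move → L
n=1: →0(L), so W
n=2: →1(W) only, which is W, so L
n=3: →2(L), so W
n=4: →0(L), so W
n=5: →4(W), 1(W) — all W, so L
n=6: →5(L), so W
n=7: →6(W), 3(W) — all W, so L
n=8: →7(L), so W
n=9: →5(L), so W
n=10: →2(L), so W
The starting position 10 is W: Alice should remove 8, leaving 2, handing over an L position.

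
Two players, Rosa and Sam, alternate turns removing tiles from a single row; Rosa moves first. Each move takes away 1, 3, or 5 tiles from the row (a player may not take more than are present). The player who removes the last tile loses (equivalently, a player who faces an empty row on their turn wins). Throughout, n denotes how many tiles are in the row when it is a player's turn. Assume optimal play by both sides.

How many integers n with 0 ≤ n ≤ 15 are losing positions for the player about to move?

8

Build the W/L table. Terminal = W. A non-terminal position is W if it has a move to some L; otherwise it is L.
n=0: no move; the opponent has just taken the last tile and therefore loses → W
n=1: →0(W) only, which is W, so L
n=2: →1(L), so W
n=3: →2(W), 0(W) — all W, so L
n=4: →3(L), so W
n=5: →4(W), 2(W), 0(W) — all W, so L
n=6: →5(L), so W
n=7: →6(W), 4(W), 2(W) — all W, so L
n=8: →7(L), so W
n=9: →8(W), 6(W), 4(W) — all W, so L
n=10: →9(L), so W
n=11: →10(W), 8(W), 6(W) — all W, so L
n=12: →11(L), so W
n=13: →12(W), 10(W), 8(W) — all W, so L
n=14: →13(L), so W
n=15: →14(W), 12(W), 10(W) — all W, so L
L entries with 0 ≤ n ≤ 15: n = 1, 3, 5, 7, 9, 11, 13, 15; that makes 8.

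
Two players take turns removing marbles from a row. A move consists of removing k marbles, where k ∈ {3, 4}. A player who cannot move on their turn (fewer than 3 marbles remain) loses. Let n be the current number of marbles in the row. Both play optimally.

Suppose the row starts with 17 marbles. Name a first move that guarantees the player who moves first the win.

Remove 3, leaving 14.

Build the W/L table. Terminal = L. A non-terminal position is W if it has a move to some L; otherwise it is L.
n=0: no move → L
n=1: no move → L
n=2: no move → L
n=3: can move to 0, which is L ⇒ W
n=4: can move to 1, which is L ⇒ W
n=5: can move to 2, which is L ⇒ W
n=6: can move to 2, which is L ⇒ W
n=7: moves to 4(W), 3(W); every one is W ⇒ L
n=8: moves to 5(W), 4(W); every one is W ⇒ L
n=9: moves to 6(W), 5(W); every one is W ⇒ L
n=10: can move to 7, which is L ⇒ W
n=11: can move to 8, which is L ⇒ W
n=12: can move to 9, which is L ⇒ W
n=13: can move to 9, which is L ⇒ W
n=14: moves to 11(W), 10(W); every one is W ⇒ L
n=15: moves to 12(W), 11(W); every one is W ⇒ L
n=16: moves to 13(W), 12(W); every one is W ⇒ L
n=17: can move to 14, which is L ⇒ W
From 17, the L positions reachable in one move are: 14.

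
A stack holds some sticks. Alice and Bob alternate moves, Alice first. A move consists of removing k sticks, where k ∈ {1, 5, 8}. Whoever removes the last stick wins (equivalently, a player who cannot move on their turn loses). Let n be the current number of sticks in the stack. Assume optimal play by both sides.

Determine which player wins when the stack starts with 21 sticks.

Build the W/L table. Terminal = L. A non-terminal position is W if it has a move to some L; otherwise it is L.
n=0: no move → L
n=1: →0(L), so W
n=2: →1(W) only, which is W, so L
n=3: →2(L), so W
n=4: →3(W) only, which is W, so L
n=5: →4(L), so W
n=6: →5(W), 1(W) — all W, so L
n=7: →6(L), so W
n=8: →0(L), so W
n=9: →4(L), so W
n=10: →2(L), so W
n=11: →6(L), so W
n=12: →4(L), so W
n=13: →12(W), 8(W), 5(W) — all W, so L
n=14: →13(L), so W
n=15: →14(W), 10(W), 7(W) — all W, so L
n=16: →15(L), so W
n=17: →16(W), 12(W), 9(W) — all W, so L
n=18: →17(L), so W
n=19: →18(W), 14(W), 11(W) — all W, so L
n=20: →19(L), so W
n=21: →13(L), so W
From 21 Alice can remove 8, leaving 13, reaching an L position.

Alice wins.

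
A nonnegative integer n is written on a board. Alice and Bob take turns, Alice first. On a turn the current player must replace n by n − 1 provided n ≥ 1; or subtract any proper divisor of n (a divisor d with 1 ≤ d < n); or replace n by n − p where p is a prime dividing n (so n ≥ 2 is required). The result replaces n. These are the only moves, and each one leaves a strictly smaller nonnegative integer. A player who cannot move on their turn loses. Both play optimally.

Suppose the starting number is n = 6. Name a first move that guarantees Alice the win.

Label each position W (a win for the player to move) or L (a loss). A position with no legal move is L; any other position is W exactly when some move reaches an L, and L when every move reaches a W.
n=0: no move → L
n=1: can move to 0, which is L ⇒ W
n=2: can move to 0, which is L ⇒ W
n=3: can move to 0, which is L ⇒ W
n=4: moves to 2(W), 3(W); every one is W ⇒ L
n=5: can move to 0, which is L ⇒ W
n=6: can move to 4, which is L ⇒ W
From 6, the L positions reachable in one move are: 4.

Move to 4.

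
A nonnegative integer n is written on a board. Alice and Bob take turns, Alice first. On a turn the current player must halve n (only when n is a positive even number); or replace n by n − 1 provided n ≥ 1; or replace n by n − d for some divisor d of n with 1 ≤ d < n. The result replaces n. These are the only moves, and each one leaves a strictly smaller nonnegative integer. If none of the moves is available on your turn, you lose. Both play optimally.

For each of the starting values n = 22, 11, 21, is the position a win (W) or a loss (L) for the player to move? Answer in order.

Use the standard recursion: the mover loses at a terminal position; elsewhere, the mover wins exactly when some move hands the opponent an L position.
n=0: no move → L
n=1: reaches L-position 0 → W
n=2: only reaches 1(W), which is W → L
n=3: reaches L-position 2 → W
n=4: reaches L-position 2 → W
n=5: only reaches 4(W), which is W → L
n=6: reaches L-position 5 → W
n=7: only reaches 6(W), which is W → L
n=8: reaches L-position 7 → W
n=9: only reaches 6(W), 8(W), all W → L
n=10: reaches L-position 5 → W
n=11: only reaches 10(W), which is W → L
n=12: reaches L-position 9 → W
n=13: only reaches 12(W), which is W → L
n=14: reaches L-position 7 → W
n=15: only reaches 10(W), 12(W), 14(W), all W → L
n=16: reaches L-position 15 → W
n=17: only reaches 16(W), which is W → L
n=18: reaches L-position 9 → W
n=19: only reaches 18(W), which is W → L
n=20: reaches L-position 15 → W
n=21: only reaches 14(W), 18(W), 20(W), all W → L
n=22: reaches L-position 11 → W

22: W, 11: L, 21: L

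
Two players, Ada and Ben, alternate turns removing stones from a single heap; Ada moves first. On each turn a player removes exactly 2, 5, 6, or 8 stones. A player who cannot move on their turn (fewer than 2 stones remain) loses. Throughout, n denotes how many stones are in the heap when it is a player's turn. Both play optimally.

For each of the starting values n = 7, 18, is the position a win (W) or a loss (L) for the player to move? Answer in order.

Label each position W (a win for the player to move) or L (a loss). A position with no legal move is L; any other position is W exactly when some move reaches an L, and L when every move reaches a W.
n=0: no move → L
n=1: no move → L
n=2: reaches L-position 0 → W
n=3: reaches L-position 1 → W
n=4: only reaches 2(W), which is W → L
n=5: reaches L-position 0 → W
n=6: reaches L-position 4 → W
n=7: reaches L-position 1 → W
n=8: reaches L-position 0 → W
n=9: reaches L-position 4 → W
n=10: reaches L-position 4 → W
n=11: only reaches 9(W), 6(W), 5(W), 3(W), all W → L
n=12: reaches L-position 4 → W
n=13: reaches L-position 11 → W
n=14: only reaches 12(W), 9(W), 8(W), 6(W), all W → L
n=15: only reaches 13(W), 10(W), 9(W), 7(W), all W → L
n=16: reaches L-position 14 → W
n=17: reaches L-position 15 → W
n=18: only reaches 16(W), 13(W), 12(W), 10(W), all W → L

7: W, 18: L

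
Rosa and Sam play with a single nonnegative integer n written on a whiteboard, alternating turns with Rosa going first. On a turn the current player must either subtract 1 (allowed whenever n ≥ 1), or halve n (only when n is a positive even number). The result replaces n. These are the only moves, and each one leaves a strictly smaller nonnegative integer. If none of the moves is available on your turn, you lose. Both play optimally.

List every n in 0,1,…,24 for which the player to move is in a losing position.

Compute win/loss labels from the base case upward. A position with no move is L. Any other position is W if it can reach an L in one move, else L.
n=0: no move → L
n=1: can move to 0, which is L ⇒ W
n=2: the only move is to 1(W), a W ⇒ L
n=3: can move to 2, which is L ⇒ W
n=4: can move to 2, which is L ⇒ W
n=5: the only move is to 4(W), a W ⇒ L
n=6: can move to 5, which is L ⇒ W
n=7: the only move is to 6(W), a W ⇒ L
n=8: can move to 7, which is L ⇒ W
n=9: the only move is to 8(W), a W ⇒ L
n=10: can move to 5, which is L ⇒ W
n=11: the only move is to 10(W), a W ⇒ L
n=12: can move to 11, which is L ⇒ W
n=13: the only move is to 12(W), a W ⇒ L
n=14: can move to 7, which is L ⇒ W
n=15: the only move is to 14(W), a W ⇒ L
n=16: can move to 15, which is L ⇒ W
n=17: the only move is to 16(W), a W ⇒ L
n=18: can move to 9, which is L ⇒ W
n=19: the only move is to 18(W), a W ⇒ L
n=20: can move to 19, which is L ⇒ W
n=21: the only move is to 20(W), a W ⇒ L
n=22: can move to 11, which is L ⇒ W
n=23: the only move is to 22(W), a W ⇒ L
n=24: can move to 23, which is L ⇒ W
Reading off the rows marked L gives the requested list; there are 12 such values of n.

0, 2, 5, 7, 9, 11, 13, 15, 17, 19, 21, 23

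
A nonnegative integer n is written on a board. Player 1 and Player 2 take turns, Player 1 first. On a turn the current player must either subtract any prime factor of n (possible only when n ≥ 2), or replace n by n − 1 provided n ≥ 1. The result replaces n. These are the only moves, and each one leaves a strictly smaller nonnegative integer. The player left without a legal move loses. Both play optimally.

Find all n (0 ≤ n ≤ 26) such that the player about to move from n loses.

0, 4, 8, 12, 16, 20, 24

Positions with no move are L. A position that does have a move is losing for the player to move precisely when every available move leads to a winning position for the opponent. Fill in the labels:
n=0: no move → L
n=1: reaches L-position 0 → W
n=2: reaches L-position 0 → W
n=3: reaches L-position 0 → W
n=4: only reaches 2(W), 3(W), all W → L
n=5: reaches L-position 0 → W
n=6: reaches L-position 4 → W
n=7: reaches L-position 0 → W
n=8: only reaches 6(W), 7(W), all W → L
n=9: reaches L-position 8 → W
n=10: reaches L-position 8 → W
n=11: reaches L-position 0 → W
n=12: only reaches 9(W), 10(W), 11(W), all W → L
n=13: reaches L-position 0 → W
n=14: reaches L-position 12 → W
n=15: reaches L-position 12 → W
n=16: only reaches 14(W), 15(W), all W → L
n=17: reaches L-position 0 → W
n=18: reaches L-position 16 → W
n=19: reaches L-position 0 → W
n=20: only reaches 15(W), 18(W), 19(W), all W → L
n=21: reaches L-position 20 → W
n=22: reaches L-position 20 → W
n=23: reaches L-position 0 → W
n=24: only reaches 21(W), 22(W), 23(W), all W → L
n=25: reaches L-position 20 → W
n=26: reaches L-position 24 → W
The losing starting values of n are exactly the entries labelled L in this table (7 of them).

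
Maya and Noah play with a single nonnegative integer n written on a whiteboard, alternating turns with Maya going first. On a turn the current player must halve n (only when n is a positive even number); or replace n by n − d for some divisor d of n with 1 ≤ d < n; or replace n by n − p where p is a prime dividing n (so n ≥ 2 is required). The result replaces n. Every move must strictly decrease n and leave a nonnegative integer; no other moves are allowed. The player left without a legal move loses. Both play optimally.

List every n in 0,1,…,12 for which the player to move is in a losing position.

0, 1, 4, 9

Build the W/L table. Terminal = L. A non-terminal position is W if it has a move to some L; otherwise it is L.
n=0: no move → L
n=1: no move → L
n=2: can move to 0, which is L ⇒ W
n=3: can move to 0, which is L ⇒ W
n=4: moves to 2(W), 3(W); every one is W ⇒ L
n=5: can move to 0, which is L ⇒ W
n=6: can move to 4, which is L ⇒ W
n=7: can move to 0, which is L ⇒ W
n=8: can move to 4, which is L ⇒ W
n=9: moves to 6(W), 8(W); every one is W ⇒ L
n=10: can move to 9, which is L ⇒ W
n=11: can move to 0, which is L ⇒ W
n=12: can move to 9, which is L ⇒ W
Reading off the rows marked L gives the requested list; there are 4 such values of n.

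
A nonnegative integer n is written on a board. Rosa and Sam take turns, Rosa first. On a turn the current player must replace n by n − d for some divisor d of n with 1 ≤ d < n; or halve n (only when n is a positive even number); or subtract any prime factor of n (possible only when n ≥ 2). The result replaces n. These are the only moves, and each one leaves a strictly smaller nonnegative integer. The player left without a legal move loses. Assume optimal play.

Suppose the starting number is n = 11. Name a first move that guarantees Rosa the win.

Compute win/loss labels from the base case upward. A position with no move is L. Any other position is W if it can reach an L in one move, else L.
n=0: no move → L
n=1: no move → L
n=2: W (go to 0, an L position)
n=3: W (go to 0, an L position)
n=4: L (options 2(W), 3(W) are all W)
n=5: W (go to 0, an L position)
n=6: W (go to 4, an L position)
n=7: W (go to 0, an L position)
n=8: W (go to 4, an L position)
n=9: L (options 6(W), 8(W) are all W)
n=10: W (go to 9, an L position)
n=11: W (go to 0, an L position)
From 11, the L positions reachable in one move are: 0.

Move to 0.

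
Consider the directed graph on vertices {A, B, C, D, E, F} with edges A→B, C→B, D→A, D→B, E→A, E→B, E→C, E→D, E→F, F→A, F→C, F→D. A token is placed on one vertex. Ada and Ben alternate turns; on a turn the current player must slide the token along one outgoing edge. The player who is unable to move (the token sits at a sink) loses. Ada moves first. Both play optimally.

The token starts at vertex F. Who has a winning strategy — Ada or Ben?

Ben wins.

Build the W/L table. Terminal = L. A non-terminal position is W if it has a move to some L; otherwise it is L.
Every edge goes from a vertex to one that appears earlier in the order B, C, A, D, F, E, so processing vertices in that order labels each vertex after all of its successors.
B: no outgoing edge → L
C: can move to B, which is L ⇒ W
A: can move to B, which is L ⇒ W
D: can move to B, which is L ⇒ W
F: moves to D(W), A(W), C(W); every one is W ⇒ L
E: can move to F, which is L ⇒ W
Every move from F reaches a W position, so the mover loses.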